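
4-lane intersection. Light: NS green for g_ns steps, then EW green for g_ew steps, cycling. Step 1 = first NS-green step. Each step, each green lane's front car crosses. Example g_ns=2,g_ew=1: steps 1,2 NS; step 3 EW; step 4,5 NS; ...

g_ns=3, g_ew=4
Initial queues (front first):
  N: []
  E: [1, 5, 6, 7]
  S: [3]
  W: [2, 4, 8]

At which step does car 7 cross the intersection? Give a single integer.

Step 1 [NS]: N:empty,E:wait,S:car3-GO,W:wait | queues: N=0 E=4 S=0 W=3
Step 2 [NS]: N:empty,E:wait,S:empty,W:wait | queues: N=0 E=4 S=0 W=3
Step 3 [NS]: N:empty,E:wait,S:empty,W:wait | queues: N=0 E=4 S=0 W=3
Step 4 [EW]: N:wait,E:car1-GO,S:wait,W:car2-GO | queues: N=0 E=3 S=0 W=2
Step 5 [EW]: N:wait,E:car5-GO,S:wait,W:car4-GO | queues: N=0 E=2 S=0 W=1
Step 6 [EW]: N:wait,E:car6-GO,S:wait,W:car8-GO | queues: N=0 E=1 S=0 W=0
Step 7 [EW]: N:wait,E:car7-GO,S:wait,W:empty | queues: N=0 E=0 S=0 W=0
Car 7 crosses at step 7

7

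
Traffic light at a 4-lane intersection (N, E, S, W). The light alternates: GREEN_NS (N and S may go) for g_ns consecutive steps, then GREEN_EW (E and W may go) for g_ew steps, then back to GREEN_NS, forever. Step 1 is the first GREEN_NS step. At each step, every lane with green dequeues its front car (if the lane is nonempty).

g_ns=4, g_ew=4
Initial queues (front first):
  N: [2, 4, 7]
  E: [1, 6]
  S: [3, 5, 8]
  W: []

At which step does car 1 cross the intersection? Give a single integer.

Step 1 [NS]: N:car2-GO,E:wait,S:car3-GO,W:wait | queues: N=2 E=2 S=2 W=0
Step 2 [NS]: N:car4-GO,E:wait,S:car5-GO,W:wait | queues: N=1 E=2 S=1 W=0
Step 3 [NS]: N:car7-GO,E:wait,S:car8-GO,W:wait | queues: N=0 E=2 S=0 W=0
Step 4 [NS]: N:empty,E:wait,S:empty,W:wait | queues: N=0 E=2 S=0 W=0
Step 5 [EW]: N:wait,E:car1-GO,S:wait,W:empty | queues: N=0 E=1 S=0 W=0
Step 6 [EW]: N:wait,E:car6-GO,S:wait,W:empty | queues: N=0 E=0 S=0 W=0
Car 1 crosses at step 5

5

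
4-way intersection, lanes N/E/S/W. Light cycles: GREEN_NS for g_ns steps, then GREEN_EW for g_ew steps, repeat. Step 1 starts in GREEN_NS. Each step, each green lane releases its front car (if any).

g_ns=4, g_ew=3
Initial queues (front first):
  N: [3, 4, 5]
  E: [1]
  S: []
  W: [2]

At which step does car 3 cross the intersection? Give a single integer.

Step 1 [NS]: N:car3-GO,E:wait,S:empty,W:wait | queues: N=2 E=1 S=0 W=1
Step 2 [NS]: N:car4-GO,E:wait,S:empty,W:wait | queues: N=1 E=1 S=0 W=1
Step 3 [NS]: N:car5-GO,E:wait,S:empty,W:wait | queues: N=0 E=1 S=0 W=1
Step 4 [NS]: N:empty,E:wait,S:empty,W:wait | queues: N=0 E=1 S=0 W=1
Step 5 [EW]: N:wait,E:car1-GO,S:wait,W:car2-GO | queues: N=0 E=0 S=0 W=0
Car 3 crosses at step 1

1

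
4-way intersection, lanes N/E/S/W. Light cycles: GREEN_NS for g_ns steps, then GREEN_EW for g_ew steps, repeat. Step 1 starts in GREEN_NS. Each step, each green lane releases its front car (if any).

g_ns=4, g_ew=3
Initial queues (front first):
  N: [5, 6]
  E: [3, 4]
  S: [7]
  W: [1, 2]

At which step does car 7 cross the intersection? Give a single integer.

Step 1 [NS]: N:car5-GO,E:wait,S:car7-GO,W:wait | queues: N=1 E=2 S=0 W=2
Step 2 [NS]: N:car6-GO,E:wait,S:empty,W:wait | queues: N=0 E=2 S=0 W=2
Step 3 [NS]: N:empty,E:wait,S:empty,W:wait | queues: N=0 E=2 S=0 W=2
Step 4 [NS]: N:empty,E:wait,S:empty,W:wait | queues: N=0 E=2 S=0 W=2
Step 5 [EW]: N:wait,E:car3-GO,S:wait,W:car1-GO | queues: N=0 E=1 S=0 W=1
Step 6 [EW]: N:wait,E:car4-GO,S:wait,W:car2-GO | queues: N=0 E=0 S=0 W=0
Car 7 crosses at step 1

1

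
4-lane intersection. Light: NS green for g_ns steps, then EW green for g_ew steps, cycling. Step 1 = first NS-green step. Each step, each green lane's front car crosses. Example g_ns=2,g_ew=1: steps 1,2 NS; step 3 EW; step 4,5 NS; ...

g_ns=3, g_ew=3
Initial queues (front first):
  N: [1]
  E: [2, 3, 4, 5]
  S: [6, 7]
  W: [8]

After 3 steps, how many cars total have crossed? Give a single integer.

Answer: 3

Derivation:
Step 1 [NS]: N:car1-GO,E:wait,S:car6-GO,W:wait | queues: N=0 E=4 S=1 W=1
Step 2 [NS]: N:empty,E:wait,S:car7-GO,W:wait | queues: N=0 E=4 S=0 W=1
Step 3 [NS]: N:empty,E:wait,S:empty,W:wait | queues: N=0 E=4 S=0 W=1
Cars crossed by step 3: 3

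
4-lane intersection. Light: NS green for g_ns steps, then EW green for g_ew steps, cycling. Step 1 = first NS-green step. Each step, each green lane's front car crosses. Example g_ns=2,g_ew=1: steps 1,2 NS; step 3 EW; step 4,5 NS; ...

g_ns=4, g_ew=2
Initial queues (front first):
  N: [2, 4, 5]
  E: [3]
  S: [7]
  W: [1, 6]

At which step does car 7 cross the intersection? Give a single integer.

Step 1 [NS]: N:car2-GO,E:wait,S:car7-GO,W:wait | queues: N=2 E=1 S=0 W=2
Step 2 [NS]: N:car4-GO,E:wait,S:empty,W:wait | queues: N=1 E=1 S=0 W=2
Step 3 [NS]: N:car5-GO,E:wait,S:empty,W:wait | queues: N=0 E=1 S=0 W=2
Step 4 [NS]: N:empty,E:wait,S:empty,W:wait | queues: N=0 E=1 S=0 W=2
Step 5 [EW]: N:wait,E:car3-GO,S:wait,W:car1-GO | queues: N=0 E=0 S=0 W=1
Step 6 [EW]: N:wait,E:empty,S:wait,W:car6-GO | queues: N=0 E=0 S=0 W=0
Car 7 crosses at step 1

1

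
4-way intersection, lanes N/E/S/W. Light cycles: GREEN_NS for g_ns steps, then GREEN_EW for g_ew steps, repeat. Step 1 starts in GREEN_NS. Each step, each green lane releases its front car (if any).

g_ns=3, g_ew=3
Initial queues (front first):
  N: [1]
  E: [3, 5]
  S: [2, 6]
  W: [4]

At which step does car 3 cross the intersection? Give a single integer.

Step 1 [NS]: N:car1-GO,E:wait,S:car2-GO,W:wait | queues: N=0 E=2 S=1 W=1
Step 2 [NS]: N:empty,E:wait,S:car6-GO,W:wait | queues: N=0 E=2 S=0 W=1
Step 3 [NS]: N:empty,E:wait,S:empty,W:wait | queues: N=0 E=2 S=0 W=1
Step 4 [EW]: N:wait,E:car3-GO,S:wait,W:car4-GO | queues: N=0 E=1 S=0 W=0
Step 5 [EW]: N:wait,E:car5-GO,S:wait,W:empty | queues: N=0 E=0 S=0 W=0
Car 3 crosses at step 4

4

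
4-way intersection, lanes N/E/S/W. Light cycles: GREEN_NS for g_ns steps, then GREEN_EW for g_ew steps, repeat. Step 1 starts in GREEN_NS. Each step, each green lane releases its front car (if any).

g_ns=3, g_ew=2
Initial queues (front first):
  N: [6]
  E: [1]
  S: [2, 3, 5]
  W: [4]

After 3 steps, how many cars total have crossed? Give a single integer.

Answer: 4

Derivation:
Step 1 [NS]: N:car6-GO,E:wait,S:car2-GO,W:wait | queues: N=0 E=1 S=2 W=1
Step 2 [NS]: N:empty,E:wait,S:car3-GO,W:wait | queues: N=0 E=1 S=1 W=1
Step 3 [NS]: N:empty,E:wait,S:car5-GO,W:wait | queues: N=0 E=1 S=0 W=1
Cars crossed by step 3: 4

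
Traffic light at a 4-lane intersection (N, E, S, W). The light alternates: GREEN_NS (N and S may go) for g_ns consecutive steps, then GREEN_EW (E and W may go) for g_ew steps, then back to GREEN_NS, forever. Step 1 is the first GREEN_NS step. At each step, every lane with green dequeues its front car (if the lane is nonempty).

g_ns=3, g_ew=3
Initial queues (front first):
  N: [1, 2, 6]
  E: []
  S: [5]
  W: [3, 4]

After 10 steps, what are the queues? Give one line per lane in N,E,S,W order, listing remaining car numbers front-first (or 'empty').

Step 1 [NS]: N:car1-GO,E:wait,S:car5-GO,W:wait | queues: N=2 E=0 S=0 W=2
Step 2 [NS]: N:car2-GO,E:wait,S:empty,W:wait | queues: N=1 E=0 S=0 W=2
Step 3 [NS]: N:car6-GO,E:wait,S:empty,W:wait | queues: N=0 E=0 S=0 W=2
Step 4 [EW]: N:wait,E:empty,S:wait,W:car3-GO | queues: N=0 E=0 S=0 W=1
Step 5 [EW]: N:wait,E:empty,S:wait,W:car4-GO | queues: N=0 E=0 S=0 W=0

N: empty
E: empty
S: empty
W: empty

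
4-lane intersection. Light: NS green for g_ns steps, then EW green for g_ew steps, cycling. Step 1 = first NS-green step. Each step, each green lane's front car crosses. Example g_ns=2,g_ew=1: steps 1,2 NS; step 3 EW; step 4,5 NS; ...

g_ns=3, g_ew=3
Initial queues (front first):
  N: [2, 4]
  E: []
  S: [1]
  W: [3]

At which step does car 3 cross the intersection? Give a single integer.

Step 1 [NS]: N:car2-GO,E:wait,S:car1-GO,W:wait | queues: N=1 E=0 S=0 W=1
Step 2 [NS]: N:car4-GO,E:wait,S:empty,W:wait | queues: N=0 E=0 S=0 W=1
Step 3 [NS]: N:empty,E:wait,S:empty,W:wait | queues: N=0 E=0 S=0 W=1
Step 4 [EW]: N:wait,E:empty,S:wait,W:car3-GO | queues: N=0 E=0 S=0 W=0
Car 3 crosses at step 4

4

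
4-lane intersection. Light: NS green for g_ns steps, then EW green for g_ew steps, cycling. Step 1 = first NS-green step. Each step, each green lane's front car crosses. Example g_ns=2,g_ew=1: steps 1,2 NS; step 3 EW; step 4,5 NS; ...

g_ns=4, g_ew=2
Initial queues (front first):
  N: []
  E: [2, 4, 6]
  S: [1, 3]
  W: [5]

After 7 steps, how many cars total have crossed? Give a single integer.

Answer: 5

Derivation:
Step 1 [NS]: N:empty,E:wait,S:car1-GO,W:wait | queues: N=0 E=3 S=1 W=1
Step 2 [NS]: N:empty,E:wait,S:car3-GO,W:wait | queues: N=0 E=3 S=0 W=1
Step 3 [NS]: N:empty,E:wait,S:empty,W:wait | queues: N=0 E=3 S=0 W=1
Step 4 [NS]: N:empty,E:wait,S:empty,W:wait | queues: N=0 E=3 S=0 W=1
Step 5 [EW]: N:wait,E:car2-GO,S:wait,W:car5-GO | queues: N=0 E=2 S=0 W=0
Step 6 [EW]: N:wait,E:car4-GO,S:wait,W:empty | queues: N=0 E=1 S=0 W=0
Step 7 [NS]: N:empty,E:wait,S:empty,W:wait | queues: N=0 E=1 S=0 W=0
Cars crossed by step 7: 5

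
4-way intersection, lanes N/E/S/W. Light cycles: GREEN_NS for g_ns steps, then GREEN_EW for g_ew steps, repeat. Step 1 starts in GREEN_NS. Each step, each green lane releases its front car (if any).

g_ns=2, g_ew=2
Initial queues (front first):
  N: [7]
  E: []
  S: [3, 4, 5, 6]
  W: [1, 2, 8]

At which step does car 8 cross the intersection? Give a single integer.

Step 1 [NS]: N:car7-GO,E:wait,S:car3-GO,W:wait | queues: N=0 E=0 S=3 W=3
Step 2 [NS]: N:empty,E:wait,S:car4-GO,W:wait | queues: N=0 E=0 S=2 W=3
Step 3 [EW]: N:wait,E:empty,S:wait,W:car1-GO | queues: N=0 E=0 S=2 W=2
Step 4 [EW]: N:wait,E:empty,S:wait,W:car2-GO | queues: N=0 E=0 S=2 W=1
Step 5 [NS]: N:empty,E:wait,S:car5-GO,W:wait | queues: N=0 E=0 S=1 W=1
Step 6 [NS]: N:empty,E:wait,S:car6-GO,W:wait | queues: N=0 E=0 S=0 W=1
Step 7 [EW]: N:wait,E:empty,S:wait,W:car8-GO | queues: N=0 E=0 S=0 W=0
Car 8 crosses at step 7

7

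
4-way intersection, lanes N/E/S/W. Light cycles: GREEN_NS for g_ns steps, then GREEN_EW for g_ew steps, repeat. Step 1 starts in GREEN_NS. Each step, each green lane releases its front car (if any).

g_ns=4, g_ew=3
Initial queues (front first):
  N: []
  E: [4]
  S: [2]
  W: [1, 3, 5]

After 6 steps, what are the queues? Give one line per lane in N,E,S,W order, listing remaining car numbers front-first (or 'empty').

Step 1 [NS]: N:empty,E:wait,S:car2-GO,W:wait | queues: N=0 E=1 S=0 W=3
Step 2 [NS]: N:empty,E:wait,S:empty,W:wait | queues: N=0 E=1 S=0 W=3
Step 3 [NS]: N:empty,E:wait,S:empty,W:wait | queues: N=0 E=1 S=0 W=3
Step 4 [NS]: N:empty,E:wait,S:empty,W:wait | queues: N=0 E=1 S=0 W=3
Step 5 [EW]: N:wait,E:car4-GO,S:wait,W:car1-GO | queues: N=0 E=0 S=0 W=2
Step 6 [EW]: N:wait,E:empty,S:wait,W:car3-GO | queues: N=0 E=0 S=0 W=1

N: empty
E: empty
S: empty
W: 5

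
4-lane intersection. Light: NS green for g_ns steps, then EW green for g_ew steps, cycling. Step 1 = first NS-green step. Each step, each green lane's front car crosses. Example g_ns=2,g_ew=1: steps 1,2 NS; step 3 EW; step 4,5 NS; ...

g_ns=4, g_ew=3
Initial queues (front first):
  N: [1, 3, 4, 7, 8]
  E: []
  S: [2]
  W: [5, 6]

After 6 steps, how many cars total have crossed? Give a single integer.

Step 1 [NS]: N:car1-GO,E:wait,S:car2-GO,W:wait | queues: N=4 E=0 S=0 W=2
Step 2 [NS]: N:car3-GO,E:wait,S:empty,W:wait | queues: N=3 E=0 S=0 W=2
Step 3 [NS]: N:car4-GO,E:wait,S:empty,W:wait | queues: N=2 E=0 S=0 W=2
Step 4 [NS]: N:car7-GO,E:wait,S:empty,W:wait | queues: N=1 E=0 S=0 W=2
Step 5 [EW]: N:wait,E:empty,S:wait,W:car5-GO | queues: N=1 E=0 S=0 W=1
Step 6 [EW]: N:wait,E:empty,S:wait,W:car6-GO | queues: N=1 E=0 S=0 W=0
Cars crossed by step 6: 7

Answer: 7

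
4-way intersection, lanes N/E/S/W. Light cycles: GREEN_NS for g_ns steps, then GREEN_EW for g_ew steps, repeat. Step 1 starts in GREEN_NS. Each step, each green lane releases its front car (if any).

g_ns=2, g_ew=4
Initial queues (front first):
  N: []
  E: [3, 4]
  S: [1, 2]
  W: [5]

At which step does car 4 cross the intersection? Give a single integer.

Step 1 [NS]: N:empty,E:wait,S:car1-GO,W:wait | queues: N=0 E=2 S=1 W=1
Step 2 [NS]: N:empty,E:wait,S:car2-GO,W:wait | queues: N=0 E=2 S=0 W=1
Step 3 [EW]: N:wait,E:car3-GO,S:wait,W:car5-GO | queues: N=0 E=1 S=0 W=0
Step 4 [EW]: N:wait,E:car4-GO,S:wait,W:empty | queues: N=0 E=0 S=0 W=0
Car 4 crosses at step 4

4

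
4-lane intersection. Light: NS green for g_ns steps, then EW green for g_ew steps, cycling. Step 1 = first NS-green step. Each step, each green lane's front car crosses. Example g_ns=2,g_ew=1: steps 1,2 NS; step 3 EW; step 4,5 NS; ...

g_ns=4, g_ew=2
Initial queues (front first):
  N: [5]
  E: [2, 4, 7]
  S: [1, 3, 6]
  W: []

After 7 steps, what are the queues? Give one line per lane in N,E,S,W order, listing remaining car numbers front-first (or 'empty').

Step 1 [NS]: N:car5-GO,E:wait,S:car1-GO,W:wait | queues: N=0 E=3 S=2 W=0
Step 2 [NS]: N:empty,E:wait,S:car3-GO,W:wait | queues: N=0 E=3 S=1 W=0
Step 3 [NS]: N:empty,E:wait,S:car6-GO,W:wait | queues: N=0 E=3 S=0 W=0
Step 4 [NS]: N:empty,E:wait,S:empty,W:wait | queues: N=0 E=3 S=0 W=0
Step 5 [EW]: N:wait,E:car2-GO,S:wait,W:empty | queues: N=0 E=2 S=0 W=0
Step 6 [EW]: N:wait,E:car4-GO,S:wait,W:empty | queues: N=0 E=1 S=0 W=0
Step 7 [NS]: N:empty,E:wait,S:empty,W:wait | queues: N=0 E=1 S=0 W=0

N: empty
E: 7
S: empty
W: empty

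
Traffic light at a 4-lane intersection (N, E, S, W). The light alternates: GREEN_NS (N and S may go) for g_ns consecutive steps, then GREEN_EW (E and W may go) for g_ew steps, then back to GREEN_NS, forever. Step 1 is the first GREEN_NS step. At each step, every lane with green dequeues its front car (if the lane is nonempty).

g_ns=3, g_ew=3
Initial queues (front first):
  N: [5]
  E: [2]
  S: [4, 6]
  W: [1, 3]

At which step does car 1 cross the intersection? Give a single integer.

Step 1 [NS]: N:car5-GO,E:wait,S:car4-GO,W:wait | queues: N=0 E=1 S=1 W=2
Step 2 [NS]: N:empty,E:wait,S:car6-GO,W:wait | queues: N=0 E=1 S=0 W=2
Step 3 [NS]: N:empty,E:wait,S:empty,W:wait | queues: N=0 E=1 S=0 W=2
Step 4 [EW]: N:wait,E:car2-GO,S:wait,W:car1-GO | queues: N=0 E=0 S=0 W=1
Step 5 [EW]: N:wait,E:empty,S:wait,W:car3-GO | queues: N=0 E=0 S=0 W=0
Car 1 crosses at step 4

4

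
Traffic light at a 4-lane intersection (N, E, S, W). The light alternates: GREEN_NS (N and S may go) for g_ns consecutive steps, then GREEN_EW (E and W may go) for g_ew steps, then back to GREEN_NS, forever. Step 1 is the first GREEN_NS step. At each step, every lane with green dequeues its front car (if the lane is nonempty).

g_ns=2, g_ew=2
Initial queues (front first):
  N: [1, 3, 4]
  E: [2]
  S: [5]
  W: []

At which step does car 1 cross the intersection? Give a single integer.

Step 1 [NS]: N:car1-GO,E:wait,S:car5-GO,W:wait | queues: N=2 E=1 S=0 W=0
Step 2 [NS]: N:car3-GO,E:wait,S:empty,W:wait | queues: N=1 E=1 S=0 W=0
Step 3 [EW]: N:wait,E:car2-GO,S:wait,W:empty | queues: N=1 E=0 S=0 W=0
Step 4 [EW]: N:wait,E:empty,S:wait,W:empty | queues: N=1 E=0 S=0 W=0
Step 5 [NS]: N:car4-GO,E:wait,S:empty,W:wait | queues: N=0 E=0 S=0 W=0
Car 1 crosses at step 1

1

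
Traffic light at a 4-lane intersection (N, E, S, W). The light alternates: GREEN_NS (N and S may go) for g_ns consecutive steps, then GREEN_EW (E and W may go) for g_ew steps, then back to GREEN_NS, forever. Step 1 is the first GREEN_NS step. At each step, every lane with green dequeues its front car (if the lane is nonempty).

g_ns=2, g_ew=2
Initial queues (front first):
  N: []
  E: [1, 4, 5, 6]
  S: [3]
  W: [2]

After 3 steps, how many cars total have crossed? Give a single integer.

Answer: 3

Derivation:
Step 1 [NS]: N:empty,E:wait,S:car3-GO,W:wait | queues: N=0 E=4 S=0 W=1
Step 2 [NS]: N:empty,E:wait,S:empty,W:wait | queues: N=0 E=4 S=0 W=1
Step 3 [EW]: N:wait,E:car1-GO,S:wait,W:car2-GO | queues: N=0 E=3 S=0 W=0
Cars crossed by step 3: 3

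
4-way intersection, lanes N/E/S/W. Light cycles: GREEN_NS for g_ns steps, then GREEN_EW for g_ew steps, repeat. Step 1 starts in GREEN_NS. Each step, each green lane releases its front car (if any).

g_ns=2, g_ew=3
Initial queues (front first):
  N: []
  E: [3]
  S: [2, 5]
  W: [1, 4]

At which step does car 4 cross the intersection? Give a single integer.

Step 1 [NS]: N:empty,E:wait,S:car2-GO,W:wait | queues: N=0 E=1 S=1 W=2
Step 2 [NS]: N:empty,E:wait,S:car5-GO,W:wait | queues: N=0 E=1 S=0 W=2
Step 3 [EW]: N:wait,E:car3-GO,S:wait,W:car1-GO | queues: N=0 E=0 S=0 W=1
Step 4 [EW]: N:wait,E:empty,S:wait,W:car4-GO | queues: N=0 E=0 S=0 W=0
Car 4 crosses at step 4

4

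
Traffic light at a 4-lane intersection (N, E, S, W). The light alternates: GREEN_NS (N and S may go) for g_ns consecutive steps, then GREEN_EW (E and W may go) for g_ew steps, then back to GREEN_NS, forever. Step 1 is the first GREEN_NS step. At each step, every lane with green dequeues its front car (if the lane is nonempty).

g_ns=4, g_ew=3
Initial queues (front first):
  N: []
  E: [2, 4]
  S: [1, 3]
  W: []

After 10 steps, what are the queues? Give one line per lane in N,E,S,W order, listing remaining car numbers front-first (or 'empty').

Step 1 [NS]: N:empty,E:wait,S:car1-GO,W:wait | queues: N=0 E=2 S=1 W=0
Step 2 [NS]: N:empty,E:wait,S:car3-GO,W:wait | queues: N=0 E=2 S=0 W=0
Step 3 [NS]: N:empty,E:wait,S:empty,W:wait | queues: N=0 E=2 S=0 W=0
Step 4 [NS]: N:empty,E:wait,S:empty,W:wait | queues: N=0 E=2 S=0 W=0
Step 5 [EW]: N:wait,E:car2-GO,S:wait,W:empty | queues: N=0 E=1 S=0 W=0
Step 6 [EW]: N:wait,E:car4-GO,S:wait,W:empty | queues: N=0 E=0 S=0 W=0

N: empty
E: empty
S: empty
W: empty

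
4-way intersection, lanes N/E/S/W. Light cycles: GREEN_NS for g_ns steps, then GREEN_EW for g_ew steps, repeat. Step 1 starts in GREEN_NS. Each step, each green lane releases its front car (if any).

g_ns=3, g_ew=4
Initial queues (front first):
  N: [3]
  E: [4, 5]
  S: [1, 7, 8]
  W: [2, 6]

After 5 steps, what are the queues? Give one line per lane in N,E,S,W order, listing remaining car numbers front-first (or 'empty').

Step 1 [NS]: N:car3-GO,E:wait,S:car1-GO,W:wait | queues: N=0 E=2 S=2 W=2
Step 2 [NS]: N:empty,E:wait,S:car7-GO,W:wait | queues: N=0 E=2 S=1 W=2
Step 3 [NS]: N:empty,E:wait,S:car8-GO,W:wait | queues: N=0 E=2 S=0 W=2
Step 4 [EW]: N:wait,E:car4-GO,S:wait,W:car2-GO | queues: N=0 E=1 S=0 W=1
Step 5 [EW]: N:wait,E:car5-GO,S:wait,W:car6-GO | queues: N=0 E=0 S=0 W=0

N: empty
E: empty
S: empty
W: empty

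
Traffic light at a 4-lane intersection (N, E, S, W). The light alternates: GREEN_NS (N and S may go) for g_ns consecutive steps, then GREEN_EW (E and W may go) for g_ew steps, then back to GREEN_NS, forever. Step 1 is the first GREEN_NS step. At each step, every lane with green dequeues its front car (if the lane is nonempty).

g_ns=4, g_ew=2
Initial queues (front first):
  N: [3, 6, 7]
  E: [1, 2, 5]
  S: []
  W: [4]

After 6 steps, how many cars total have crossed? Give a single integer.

Answer: 6

Derivation:
Step 1 [NS]: N:car3-GO,E:wait,S:empty,W:wait | queues: N=2 E=3 S=0 W=1
Step 2 [NS]: N:car6-GO,E:wait,S:empty,W:wait | queues: N=1 E=3 S=0 W=1
Step 3 [NS]: N:car7-GO,E:wait,S:empty,W:wait | queues: N=0 E=3 S=0 W=1
Step 4 [NS]: N:empty,E:wait,S:empty,W:wait | queues: N=0 E=3 S=0 W=1
Step 5 [EW]: N:wait,E:car1-GO,S:wait,W:car4-GO | queues: N=0 E=2 S=0 W=0
Step 6 [EW]: N:wait,E:car2-GO,S:wait,W:empty | queues: N=0 E=1 S=0 W=0
Cars crossed by step 6: 6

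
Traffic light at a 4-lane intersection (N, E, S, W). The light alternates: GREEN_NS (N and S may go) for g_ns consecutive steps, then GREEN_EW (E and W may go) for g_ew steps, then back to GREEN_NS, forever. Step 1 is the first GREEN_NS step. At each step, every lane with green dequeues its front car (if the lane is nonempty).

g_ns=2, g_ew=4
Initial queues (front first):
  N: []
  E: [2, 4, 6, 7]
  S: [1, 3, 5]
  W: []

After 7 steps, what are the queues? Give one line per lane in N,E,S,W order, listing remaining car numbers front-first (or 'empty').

Step 1 [NS]: N:empty,E:wait,S:car1-GO,W:wait | queues: N=0 E=4 S=2 W=0
Step 2 [NS]: N:empty,E:wait,S:car3-GO,W:wait | queues: N=0 E=4 S=1 W=0
Step 3 [EW]: N:wait,E:car2-GO,S:wait,W:empty | queues: N=0 E=3 S=1 W=0
Step 4 [EW]: N:wait,E:car4-GO,S:wait,W:empty | queues: N=0 E=2 S=1 W=0
Step 5 [EW]: N:wait,E:car6-GO,S:wait,W:empty | queues: N=0 E=1 S=1 W=0
Step 6 [EW]: N:wait,E:car7-GO,S:wait,W:empty | queues: N=0 E=0 S=1 W=0
Step 7 [NS]: N:empty,E:wait,S:car5-GO,W:wait | queues: N=0 E=0 S=0 W=0

N: empty
E: empty
S: empty
W: empty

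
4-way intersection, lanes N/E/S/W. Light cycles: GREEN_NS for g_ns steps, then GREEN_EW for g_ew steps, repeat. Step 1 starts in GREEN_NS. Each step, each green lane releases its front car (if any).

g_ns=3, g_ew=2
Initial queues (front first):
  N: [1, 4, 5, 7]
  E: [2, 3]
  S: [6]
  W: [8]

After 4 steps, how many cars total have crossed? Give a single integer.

Answer: 6

Derivation:
Step 1 [NS]: N:car1-GO,E:wait,S:car6-GO,W:wait | queues: N=3 E=2 S=0 W=1
Step 2 [NS]: N:car4-GO,E:wait,S:empty,W:wait | queues: N=2 E=2 S=0 W=1
Step 3 [NS]: N:car5-GO,E:wait,S:empty,W:wait | queues: N=1 E=2 S=0 W=1
Step 4 [EW]: N:wait,E:car2-GO,S:wait,W:car8-GO | queues: N=1 E=1 S=0 W=0
Cars crossed by step 4: 6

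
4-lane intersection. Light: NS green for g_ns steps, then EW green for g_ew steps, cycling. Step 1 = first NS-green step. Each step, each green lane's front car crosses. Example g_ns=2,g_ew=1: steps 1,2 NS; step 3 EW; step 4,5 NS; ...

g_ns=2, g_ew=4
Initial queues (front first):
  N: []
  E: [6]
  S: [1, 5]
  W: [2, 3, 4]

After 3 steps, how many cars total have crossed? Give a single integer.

Step 1 [NS]: N:empty,E:wait,S:car1-GO,W:wait | queues: N=0 E=1 S=1 W=3
Step 2 [NS]: N:empty,E:wait,S:car5-GO,W:wait | queues: N=0 E=1 S=0 W=3
Step 3 [EW]: N:wait,E:car6-GO,S:wait,W:car2-GO | queues: N=0 E=0 S=0 W=2
Cars crossed by step 3: 4

Answer: 4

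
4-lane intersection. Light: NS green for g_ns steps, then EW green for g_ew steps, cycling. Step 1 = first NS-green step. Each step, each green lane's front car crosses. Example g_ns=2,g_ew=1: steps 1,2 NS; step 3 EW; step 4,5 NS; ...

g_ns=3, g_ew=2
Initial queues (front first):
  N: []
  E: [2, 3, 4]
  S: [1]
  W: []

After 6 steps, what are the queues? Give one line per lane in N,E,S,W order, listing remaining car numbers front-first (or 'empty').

Step 1 [NS]: N:empty,E:wait,S:car1-GO,W:wait | queues: N=0 E=3 S=0 W=0
Step 2 [NS]: N:empty,E:wait,S:empty,W:wait | queues: N=0 E=3 S=0 W=0
Step 3 [NS]: N:empty,E:wait,S:empty,W:wait | queues: N=0 E=3 S=0 W=0
Step 4 [EW]: N:wait,E:car2-GO,S:wait,W:empty | queues: N=0 E=2 S=0 W=0
Step 5 [EW]: N:wait,E:car3-GO,S:wait,W:empty | queues: N=0 E=1 S=0 W=0
Step 6 [NS]: N:empty,E:wait,S:empty,W:wait | queues: N=0 E=1 S=0 W=0

N: empty
E: 4
S: empty
W: empty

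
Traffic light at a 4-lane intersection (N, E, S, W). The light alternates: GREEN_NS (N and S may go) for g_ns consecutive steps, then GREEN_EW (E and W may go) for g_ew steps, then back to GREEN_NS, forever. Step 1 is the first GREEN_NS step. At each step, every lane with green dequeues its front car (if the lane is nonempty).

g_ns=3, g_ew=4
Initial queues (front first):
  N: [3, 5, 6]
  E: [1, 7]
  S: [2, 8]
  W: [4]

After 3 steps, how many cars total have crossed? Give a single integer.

Answer: 5

Derivation:
Step 1 [NS]: N:car3-GO,E:wait,S:car2-GO,W:wait | queues: N=2 E=2 S=1 W=1
Step 2 [NS]: N:car5-GO,E:wait,S:car8-GO,W:wait | queues: N=1 E=2 S=0 W=1
Step 3 [NS]: N:car6-GO,E:wait,S:empty,W:wait | queues: N=0 E=2 S=0 W=1
Cars crossed by step 3: 5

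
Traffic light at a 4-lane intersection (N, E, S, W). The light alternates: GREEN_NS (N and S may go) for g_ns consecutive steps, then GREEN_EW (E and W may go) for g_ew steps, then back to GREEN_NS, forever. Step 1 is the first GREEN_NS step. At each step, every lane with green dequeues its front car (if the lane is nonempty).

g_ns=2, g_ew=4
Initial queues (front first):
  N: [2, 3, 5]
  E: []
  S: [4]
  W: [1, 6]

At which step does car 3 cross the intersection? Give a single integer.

Step 1 [NS]: N:car2-GO,E:wait,S:car4-GO,W:wait | queues: N=2 E=0 S=0 W=2
Step 2 [NS]: N:car3-GO,E:wait,S:empty,W:wait | queues: N=1 E=0 S=0 W=2
Step 3 [EW]: N:wait,E:empty,S:wait,W:car1-GO | queues: N=1 E=0 S=0 W=1
Step 4 [EW]: N:wait,E:empty,S:wait,W:car6-GO | queues: N=1 E=0 S=0 W=0
Step 5 [EW]: N:wait,E:empty,S:wait,W:empty | queues: N=1 E=0 S=0 W=0
Step 6 [EW]: N:wait,E:empty,S:wait,W:empty | queues: N=1 E=0 S=0 W=0
Step 7 [NS]: N:car5-GO,E:wait,S:empty,W:wait | queues: N=0 E=0 S=0 W=0
Car 3 crosses at step 2

2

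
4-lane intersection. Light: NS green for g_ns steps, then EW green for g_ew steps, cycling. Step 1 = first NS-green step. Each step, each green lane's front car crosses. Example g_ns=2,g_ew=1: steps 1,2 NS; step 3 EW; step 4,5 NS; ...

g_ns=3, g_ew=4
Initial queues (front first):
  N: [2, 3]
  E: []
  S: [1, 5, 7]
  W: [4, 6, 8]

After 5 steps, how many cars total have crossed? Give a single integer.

Step 1 [NS]: N:car2-GO,E:wait,S:car1-GO,W:wait | queues: N=1 E=0 S=2 W=3
Step 2 [NS]: N:car3-GO,E:wait,S:car5-GO,W:wait | queues: N=0 E=0 S=1 W=3
Step 3 [NS]: N:empty,E:wait,S:car7-GO,W:wait | queues: N=0 E=0 S=0 W=3
Step 4 [EW]: N:wait,E:empty,S:wait,W:car4-GO | queues: N=0 E=0 S=0 W=2
Step 5 [EW]: N:wait,E:empty,S:wait,W:car6-GO | queues: N=0 E=0 S=0 W=1
Cars crossed by step 5: 7

Answer: 7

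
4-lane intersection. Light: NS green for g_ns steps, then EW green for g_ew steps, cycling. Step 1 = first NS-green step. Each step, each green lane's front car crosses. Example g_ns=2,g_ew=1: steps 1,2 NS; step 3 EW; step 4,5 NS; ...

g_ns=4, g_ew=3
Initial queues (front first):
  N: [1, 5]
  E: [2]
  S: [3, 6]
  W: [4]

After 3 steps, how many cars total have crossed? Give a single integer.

Step 1 [NS]: N:car1-GO,E:wait,S:car3-GO,W:wait | queues: N=1 E=1 S=1 W=1
Step 2 [NS]: N:car5-GO,E:wait,S:car6-GO,W:wait | queues: N=0 E=1 S=0 W=1
Step 3 [NS]: N:empty,E:wait,S:empty,W:wait | queues: N=0 E=1 S=0 W=1
Cars crossed by step 3: 4

Answer: 4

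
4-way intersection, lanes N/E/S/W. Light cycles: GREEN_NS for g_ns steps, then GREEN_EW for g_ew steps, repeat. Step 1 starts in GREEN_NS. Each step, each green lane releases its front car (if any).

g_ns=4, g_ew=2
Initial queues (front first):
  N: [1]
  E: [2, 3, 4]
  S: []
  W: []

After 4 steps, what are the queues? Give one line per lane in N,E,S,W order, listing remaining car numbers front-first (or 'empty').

Step 1 [NS]: N:car1-GO,E:wait,S:empty,W:wait | queues: N=0 E=3 S=0 W=0
Step 2 [NS]: N:empty,E:wait,S:empty,W:wait | queues: N=0 E=3 S=0 W=0
Step 3 [NS]: N:empty,E:wait,S:empty,W:wait | queues: N=0 E=3 S=0 W=0
Step 4 [NS]: N:empty,E:wait,S:empty,W:wait | queues: N=0 E=3 S=0 W=0

N: empty
E: 2 3 4
S: empty
W: empty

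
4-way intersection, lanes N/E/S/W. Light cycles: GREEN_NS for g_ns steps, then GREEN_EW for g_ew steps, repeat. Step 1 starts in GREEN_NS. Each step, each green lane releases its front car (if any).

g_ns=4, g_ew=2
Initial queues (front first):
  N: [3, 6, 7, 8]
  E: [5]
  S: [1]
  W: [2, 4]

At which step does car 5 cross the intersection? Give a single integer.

Step 1 [NS]: N:car3-GO,E:wait,S:car1-GO,W:wait | queues: N=3 E=1 S=0 W=2
Step 2 [NS]: N:car6-GO,E:wait,S:empty,W:wait | queues: N=2 E=1 S=0 W=2
Step 3 [NS]: N:car7-GO,E:wait,S:empty,W:wait | queues: N=1 E=1 S=0 W=2
Step 4 [NS]: N:car8-GO,E:wait,S:empty,W:wait | queues: N=0 E=1 S=0 W=2
Step 5 [EW]: N:wait,E:car5-GO,S:wait,W:car2-GO | queues: N=0 E=0 S=0 W=1
Step 6 [EW]: N:wait,E:empty,S:wait,W:car4-GO | queues: N=0 E=0 S=0 W=0
Car 5 crosses at step 5

5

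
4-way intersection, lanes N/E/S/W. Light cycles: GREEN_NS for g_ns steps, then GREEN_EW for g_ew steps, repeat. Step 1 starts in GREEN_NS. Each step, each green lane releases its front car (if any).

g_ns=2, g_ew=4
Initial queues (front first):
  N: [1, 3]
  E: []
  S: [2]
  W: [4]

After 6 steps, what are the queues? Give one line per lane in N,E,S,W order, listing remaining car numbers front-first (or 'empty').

Step 1 [NS]: N:car1-GO,E:wait,S:car2-GO,W:wait | queues: N=1 E=0 S=0 W=1
Step 2 [NS]: N:car3-GO,E:wait,S:empty,W:wait | queues: N=0 E=0 S=0 W=1
Step 3 [EW]: N:wait,E:empty,S:wait,W:car4-GO | queues: N=0 E=0 S=0 W=0

N: empty
E: empty
S: empty
W: empty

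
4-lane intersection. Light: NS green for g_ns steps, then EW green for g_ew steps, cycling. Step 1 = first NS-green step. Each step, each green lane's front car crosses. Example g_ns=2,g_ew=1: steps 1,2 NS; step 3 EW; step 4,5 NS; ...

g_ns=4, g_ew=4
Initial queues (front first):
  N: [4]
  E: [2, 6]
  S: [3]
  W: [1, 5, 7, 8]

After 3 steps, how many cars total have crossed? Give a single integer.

Step 1 [NS]: N:car4-GO,E:wait,S:car3-GO,W:wait | queues: N=0 E=2 S=0 W=4
Step 2 [NS]: N:empty,E:wait,S:empty,W:wait | queues: N=0 E=2 S=0 W=4
Step 3 [NS]: N:empty,E:wait,S:empty,W:wait | queues: N=0 E=2 S=0 W=4
Cars crossed by step 3: 2

Answer: 2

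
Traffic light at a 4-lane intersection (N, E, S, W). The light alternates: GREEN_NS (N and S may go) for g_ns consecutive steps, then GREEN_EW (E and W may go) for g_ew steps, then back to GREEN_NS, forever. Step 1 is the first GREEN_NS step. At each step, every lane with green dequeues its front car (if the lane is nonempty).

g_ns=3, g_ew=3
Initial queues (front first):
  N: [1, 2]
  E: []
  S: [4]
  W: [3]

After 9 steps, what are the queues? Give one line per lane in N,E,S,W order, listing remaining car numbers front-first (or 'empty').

Step 1 [NS]: N:car1-GO,E:wait,S:car4-GO,W:wait | queues: N=1 E=0 S=0 W=1
Step 2 [NS]: N:car2-GO,E:wait,S:empty,W:wait | queues: N=0 E=0 S=0 W=1
Step 3 [NS]: N:empty,E:wait,S:empty,W:wait | queues: N=0 E=0 S=0 W=1
Step 4 [EW]: N:wait,E:empty,S:wait,W:car3-GO | queues: N=0 E=0 S=0 W=0

N: empty
E: empty
S: empty
W: empty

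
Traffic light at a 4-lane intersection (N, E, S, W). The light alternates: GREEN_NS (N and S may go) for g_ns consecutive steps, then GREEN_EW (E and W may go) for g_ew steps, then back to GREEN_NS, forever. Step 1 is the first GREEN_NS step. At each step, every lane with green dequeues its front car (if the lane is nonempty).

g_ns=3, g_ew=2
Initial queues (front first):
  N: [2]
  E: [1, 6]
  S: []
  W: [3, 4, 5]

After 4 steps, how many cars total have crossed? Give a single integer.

Step 1 [NS]: N:car2-GO,E:wait,S:empty,W:wait | queues: N=0 E=2 S=0 W=3
Step 2 [NS]: N:empty,E:wait,S:empty,W:wait | queues: N=0 E=2 S=0 W=3
Step 3 [NS]: N:empty,E:wait,S:empty,W:wait | queues: N=0 E=2 S=0 W=3
Step 4 [EW]: N:wait,E:car1-GO,S:wait,W:car3-GO | queues: N=0 E=1 S=0 W=2
Cars crossed by step 4: 3

Answer: 3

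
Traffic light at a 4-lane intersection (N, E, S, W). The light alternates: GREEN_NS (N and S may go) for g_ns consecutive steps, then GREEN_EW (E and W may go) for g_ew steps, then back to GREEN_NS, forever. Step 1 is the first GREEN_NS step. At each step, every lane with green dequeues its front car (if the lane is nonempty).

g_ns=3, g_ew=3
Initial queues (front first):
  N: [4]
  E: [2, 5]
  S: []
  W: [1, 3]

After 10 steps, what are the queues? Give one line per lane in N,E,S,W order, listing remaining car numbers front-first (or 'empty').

Step 1 [NS]: N:car4-GO,E:wait,S:empty,W:wait | queues: N=0 E=2 S=0 W=2
Step 2 [NS]: N:empty,E:wait,S:empty,W:wait | queues: N=0 E=2 S=0 W=2
Step 3 [NS]: N:empty,E:wait,S:empty,W:wait | queues: N=0 E=2 S=0 W=2
Step 4 [EW]: N:wait,E:car2-GO,S:wait,W:car1-GO | queues: N=0 E=1 S=0 W=1
Step 5 [EW]: N:wait,E:car5-GO,S:wait,W:car3-GO | queues: N=0 E=0 S=0 W=0

N: empty
E: empty
S: empty
W: empty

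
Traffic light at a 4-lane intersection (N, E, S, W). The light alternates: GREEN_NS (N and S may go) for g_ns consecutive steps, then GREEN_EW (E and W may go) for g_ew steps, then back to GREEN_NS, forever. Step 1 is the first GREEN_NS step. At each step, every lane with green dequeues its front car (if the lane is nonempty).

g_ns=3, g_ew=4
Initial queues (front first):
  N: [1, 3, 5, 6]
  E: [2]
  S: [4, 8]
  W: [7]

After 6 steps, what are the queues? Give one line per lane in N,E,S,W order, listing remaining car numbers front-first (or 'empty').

Step 1 [NS]: N:car1-GO,E:wait,S:car4-GO,W:wait | queues: N=3 E=1 S=1 W=1
Step 2 [NS]: N:car3-GO,E:wait,S:car8-GO,W:wait | queues: N=2 E=1 S=0 W=1
Step 3 [NS]: N:car5-GO,E:wait,S:empty,W:wait | queues: N=1 E=1 S=0 W=1
Step 4 [EW]: N:wait,E:car2-GO,S:wait,W:car7-GO | queues: N=1 E=0 S=0 W=0
Step 5 [EW]: N:wait,E:empty,S:wait,W:empty | queues: N=1 E=0 S=0 W=0
Step 6 [EW]: N:wait,E:empty,S:wait,W:empty | queues: N=1 E=0 S=0 W=0

N: 6
E: empty
S: empty
W: empty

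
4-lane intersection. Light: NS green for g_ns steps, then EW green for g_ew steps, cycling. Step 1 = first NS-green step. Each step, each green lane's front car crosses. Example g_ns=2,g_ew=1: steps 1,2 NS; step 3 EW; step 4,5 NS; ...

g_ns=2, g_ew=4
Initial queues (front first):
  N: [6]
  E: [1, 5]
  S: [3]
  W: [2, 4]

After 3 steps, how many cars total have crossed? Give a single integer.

Answer: 4

Derivation:
Step 1 [NS]: N:car6-GO,E:wait,S:car3-GO,W:wait | queues: N=0 E=2 S=0 W=2
Step 2 [NS]: N:empty,E:wait,S:empty,W:wait | queues: N=0 E=2 S=0 W=2
Step 3 [EW]: N:wait,E:car1-GO,S:wait,W:car2-GO | queues: N=0 E=1 S=0 W=1
Cars crossed by step 3: 4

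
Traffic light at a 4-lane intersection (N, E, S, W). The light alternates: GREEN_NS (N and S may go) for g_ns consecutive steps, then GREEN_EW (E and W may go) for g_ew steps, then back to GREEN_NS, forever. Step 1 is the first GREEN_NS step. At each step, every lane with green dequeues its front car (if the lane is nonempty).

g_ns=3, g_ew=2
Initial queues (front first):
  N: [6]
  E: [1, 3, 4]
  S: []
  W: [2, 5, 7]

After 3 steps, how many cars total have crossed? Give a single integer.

Step 1 [NS]: N:car6-GO,E:wait,S:empty,W:wait | queues: N=0 E=3 S=0 W=3
Step 2 [NS]: N:empty,E:wait,S:empty,W:wait | queues: N=0 E=3 S=0 W=3
Step 3 [NS]: N:empty,E:wait,S:empty,W:wait | queues: N=0 E=3 S=0 W=3
Cars crossed by step 3: 1

Answer: 1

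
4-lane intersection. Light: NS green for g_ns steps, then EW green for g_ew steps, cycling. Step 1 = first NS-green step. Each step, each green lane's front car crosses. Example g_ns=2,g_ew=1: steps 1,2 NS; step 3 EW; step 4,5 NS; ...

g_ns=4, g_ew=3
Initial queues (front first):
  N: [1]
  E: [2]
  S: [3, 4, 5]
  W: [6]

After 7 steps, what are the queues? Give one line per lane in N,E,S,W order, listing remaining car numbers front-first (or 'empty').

Step 1 [NS]: N:car1-GO,E:wait,S:car3-GO,W:wait | queues: N=0 E=1 S=2 W=1
Step 2 [NS]: N:empty,E:wait,S:car4-GO,W:wait | queues: N=0 E=1 S=1 W=1
Step 3 [NS]: N:empty,E:wait,S:car5-GO,W:wait | queues: N=0 E=1 S=0 W=1
Step 4 [NS]: N:empty,E:wait,S:empty,W:wait | queues: N=0 E=1 S=0 W=1
Step 5 [EW]: N:wait,E:car2-GO,S:wait,W:car6-GO | queues: N=0 E=0 S=0 W=0

N: empty
E: empty
S: empty
W: empty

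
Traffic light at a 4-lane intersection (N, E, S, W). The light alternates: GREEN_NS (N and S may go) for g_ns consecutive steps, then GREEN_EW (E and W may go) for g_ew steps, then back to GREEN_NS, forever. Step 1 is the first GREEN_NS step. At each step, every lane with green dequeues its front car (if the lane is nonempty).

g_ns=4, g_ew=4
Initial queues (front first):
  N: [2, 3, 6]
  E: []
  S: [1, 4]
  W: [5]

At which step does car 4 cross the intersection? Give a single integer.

Step 1 [NS]: N:car2-GO,E:wait,S:car1-GO,W:wait | queues: N=2 E=0 S=1 W=1
Step 2 [NS]: N:car3-GO,E:wait,S:car4-GO,W:wait | queues: N=1 E=0 S=0 W=1
Step 3 [NS]: N:car6-GO,E:wait,S:empty,W:wait | queues: N=0 E=0 S=0 W=1
Step 4 [NS]: N:empty,E:wait,S:empty,W:wait | queues: N=0 E=0 S=0 W=1
Step 5 [EW]: N:wait,E:empty,S:wait,W:car5-GO | queues: N=0 E=0 S=0 W=0
Car 4 crosses at step 2

2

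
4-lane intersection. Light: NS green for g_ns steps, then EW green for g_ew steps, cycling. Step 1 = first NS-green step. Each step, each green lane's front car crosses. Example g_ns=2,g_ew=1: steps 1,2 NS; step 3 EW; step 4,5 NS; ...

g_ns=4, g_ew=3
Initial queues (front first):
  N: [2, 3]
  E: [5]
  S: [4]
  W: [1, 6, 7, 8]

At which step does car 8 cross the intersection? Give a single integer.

Step 1 [NS]: N:car2-GO,E:wait,S:car4-GO,W:wait | queues: N=1 E=1 S=0 W=4
Step 2 [NS]: N:car3-GO,E:wait,S:empty,W:wait | queues: N=0 E=1 S=0 W=4
Step 3 [NS]: N:empty,E:wait,S:empty,W:wait | queues: N=0 E=1 S=0 W=4
Step 4 [NS]: N:empty,E:wait,S:empty,W:wait | queues: N=0 E=1 S=0 W=4
Step 5 [EW]: N:wait,E:car5-GO,S:wait,W:car1-GO | queues: N=0 E=0 S=0 W=3
Step 6 [EW]: N:wait,E:empty,S:wait,W:car6-GO | queues: N=0 E=0 S=0 W=2
Step 7 [EW]: N:wait,E:empty,S:wait,W:car7-GO | queues: N=0 E=0 S=0 W=1
Step 8 [NS]: N:empty,E:wait,S:empty,W:wait | queues: N=0 E=0 S=0 W=1
Step 9 [NS]: N:empty,E:wait,S:empty,W:wait | queues: N=0 E=0 S=0 W=1
Step 10 [NS]: N:empty,E:wait,S:empty,W:wait | queues: N=0 E=0 S=0 W=1
Step 11 [NS]: N:empty,E:wait,S:empty,W:wait | queues: N=0 E=0 S=0 W=1
Step 12 [EW]: N:wait,E:empty,S:wait,W:car8-GO | queues: N=0 E=0 S=0 W=0
Car 8 crosses at step 12

12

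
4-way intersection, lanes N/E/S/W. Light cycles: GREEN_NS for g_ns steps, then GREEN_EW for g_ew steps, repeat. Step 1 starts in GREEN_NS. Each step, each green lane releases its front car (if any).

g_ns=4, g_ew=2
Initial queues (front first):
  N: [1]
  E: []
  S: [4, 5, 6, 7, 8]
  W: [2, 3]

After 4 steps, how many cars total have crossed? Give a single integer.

Step 1 [NS]: N:car1-GO,E:wait,S:car4-GO,W:wait | queues: N=0 E=0 S=4 W=2
Step 2 [NS]: N:empty,E:wait,S:car5-GO,W:wait | queues: N=0 E=0 S=3 W=2
Step 3 [NS]: N:empty,E:wait,S:car6-GO,W:wait | queues: N=0 E=0 S=2 W=2
Step 4 [NS]: N:empty,E:wait,S:car7-GO,W:wait | queues: N=0 E=0 S=1 W=2
Cars crossed by step 4: 5

Answer: 5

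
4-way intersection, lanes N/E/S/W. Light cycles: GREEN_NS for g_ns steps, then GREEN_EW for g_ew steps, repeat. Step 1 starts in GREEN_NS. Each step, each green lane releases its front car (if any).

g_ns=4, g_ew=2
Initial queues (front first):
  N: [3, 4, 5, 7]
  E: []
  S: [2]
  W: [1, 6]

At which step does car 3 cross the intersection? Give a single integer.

Step 1 [NS]: N:car3-GO,E:wait,S:car2-GO,W:wait | queues: N=3 E=0 S=0 W=2
Step 2 [NS]: N:car4-GO,E:wait,S:empty,W:wait | queues: N=2 E=0 S=0 W=2
Step 3 [NS]: N:car5-GO,E:wait,S:empty,W:wait | queues: N=1 E=0 S=0 W=2
Step 4 [NS]: N:car7-GO,E:wait,S:empty,W:wait | queues: N=0 E=0 S=0 W=2
Step 5 [EW]: N:wait,E:empty,S:wait,W:car1-GO | queues: N=0 E=0 S=0 W=1
Step 6 [EW]: N:wait,E:empty,S:wait,W:car6-GO | queues: N=0 E=0 S=0 W=0
Car 3 crosses at step 1

1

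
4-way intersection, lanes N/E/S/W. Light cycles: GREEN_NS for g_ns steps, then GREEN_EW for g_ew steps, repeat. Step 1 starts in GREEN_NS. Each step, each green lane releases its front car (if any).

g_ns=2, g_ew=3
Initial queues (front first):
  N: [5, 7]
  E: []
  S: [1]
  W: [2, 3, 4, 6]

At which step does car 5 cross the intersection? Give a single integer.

Step 1 [NS]: N:car5-GO,E:wait,S:car1-GO,W:wait | queues: N=1 E=0 S=0 W=4
Step 2 [NS]: N:car7-GO,E:wait,S:empty,W:wait | queues: N=0 E=0 S=0 W=4
Step 3 [EW]: N:wait,E:empty,S:wait,W:car2-GO | queues: N=0 E=0 S=0 W=3
Step 4 [EW]: N:wait,E:empty,S:wait,W:car3-GO | queues: N=0 E=0 S=0 W=2
Step 5 [EW]: N:wait,E:empty,S:wait,W:car4-GO | queues: N=0 E=0 S=0 W=1
Step 6 [NS]: N:empty,E:wait,S:empty,W:wait | queues: N=0 E=0 S=0 W=1
Step 7 [NS]: N:empty,E:wait,S:empty,W:wait | queues: N=0 E=0 S=0 W=1
Step 8 [EW]: N:wait,E:empty,S:wait,W:car6-GO | queues: N=0 E=0 S=0 W=0
Car 5 crosses at step 1

1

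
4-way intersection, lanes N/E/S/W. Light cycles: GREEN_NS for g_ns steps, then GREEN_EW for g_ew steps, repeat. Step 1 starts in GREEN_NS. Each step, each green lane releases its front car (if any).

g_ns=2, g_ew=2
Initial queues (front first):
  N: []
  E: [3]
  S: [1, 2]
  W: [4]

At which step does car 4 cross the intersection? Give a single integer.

Step 1 [NS]: N:empty,E:wait,S:car1-GO,W:wait | queues: N=0 E=1 S=1 W=1
Step 2 [NS]: N:empty,E:wait,S:car2-GO,W:wait | queues: N=0 E=1 S=0 W=1
Step 3 [EW]: N:wait,E:car3-GO,S:wait,W:car4-GO | queues: N=0 E=0 S=0 W=0
Car 4 crosses at step 3

3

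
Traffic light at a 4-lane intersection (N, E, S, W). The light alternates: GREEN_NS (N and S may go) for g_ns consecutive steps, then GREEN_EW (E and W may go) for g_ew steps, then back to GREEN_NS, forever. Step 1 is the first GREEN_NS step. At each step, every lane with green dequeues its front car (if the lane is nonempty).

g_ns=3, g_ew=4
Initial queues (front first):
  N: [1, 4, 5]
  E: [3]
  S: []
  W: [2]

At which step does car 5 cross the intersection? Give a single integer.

Step 1 [NS]: N:car1-GO,E:wait,S:empty,W:wait | queues: N=2 E=1 S=0 W=1
Step 2 [NS]: N:car4-GO,E:wait,S:empty,W:wait | queues: N=1 E=1 S=0 W=1
Step 3 [NS]: N:car5-GO,E:wait,S:empty,W:wait | queues: N=0 E=1 S=0 W=1
Step 4 [EW]: N:wait,E:car3-GO,S:wait,W:car2-GO | queues: N=0 E=0 S=0 W=0
Car 5 crosses at step 3

3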